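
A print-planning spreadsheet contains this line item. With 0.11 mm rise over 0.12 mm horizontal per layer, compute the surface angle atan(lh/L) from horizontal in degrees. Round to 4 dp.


angle = atan(0.11/0.12) = 42.5104 degrees


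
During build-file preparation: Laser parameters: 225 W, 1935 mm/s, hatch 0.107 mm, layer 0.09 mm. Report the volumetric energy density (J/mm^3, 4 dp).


E = 225 / (1935*0.107*0.09) = 12.0747 J/mm^3


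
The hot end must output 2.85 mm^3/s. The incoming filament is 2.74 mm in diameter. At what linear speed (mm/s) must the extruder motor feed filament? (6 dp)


A = pi*(2.74/2)^2 = 5.896455
v = 2.85 / 5.896455 = 0.483341 mm/s


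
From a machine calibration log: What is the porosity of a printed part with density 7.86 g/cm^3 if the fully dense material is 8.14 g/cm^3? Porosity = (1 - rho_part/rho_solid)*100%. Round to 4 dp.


Porosity = (1-7.86/8.14)*100 = 3.4398 %


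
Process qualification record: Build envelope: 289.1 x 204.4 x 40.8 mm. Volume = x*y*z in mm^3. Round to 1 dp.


V = 289.1 * 204.4 * 40.8 = 2410955.2 mm^3


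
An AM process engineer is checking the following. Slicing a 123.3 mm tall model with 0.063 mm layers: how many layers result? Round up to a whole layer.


Layers = ceil(123.3/0.063) = 1958


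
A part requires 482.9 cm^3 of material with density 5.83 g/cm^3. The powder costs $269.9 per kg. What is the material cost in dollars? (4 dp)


Mass = 482.9*5.83/1000 = 2.815307 kg
Cost = 2.815307 * 269.9 = 759.8514 $


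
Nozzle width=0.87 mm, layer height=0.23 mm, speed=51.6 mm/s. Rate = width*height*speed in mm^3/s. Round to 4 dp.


Rate = 0.87 * 0.23 * 51.6 = 10.3252 mm^3/s


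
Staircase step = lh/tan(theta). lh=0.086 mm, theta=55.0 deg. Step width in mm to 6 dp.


step = 0.086 / tan(55.0) = 0.060218 mm


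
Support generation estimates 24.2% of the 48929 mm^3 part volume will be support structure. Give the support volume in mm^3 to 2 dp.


V_support = 48929 * 0.242 = 11840.82 mm^3


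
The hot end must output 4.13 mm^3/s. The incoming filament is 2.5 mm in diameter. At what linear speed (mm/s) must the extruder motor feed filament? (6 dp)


A = pi*(2.5/2)^2 = 4.908739
v = 4.13 / 4.908739 = 0.841357 mm/s


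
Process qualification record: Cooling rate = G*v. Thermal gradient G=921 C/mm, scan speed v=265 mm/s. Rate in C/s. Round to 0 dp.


CR = 921 * 265 = 244065 C/s


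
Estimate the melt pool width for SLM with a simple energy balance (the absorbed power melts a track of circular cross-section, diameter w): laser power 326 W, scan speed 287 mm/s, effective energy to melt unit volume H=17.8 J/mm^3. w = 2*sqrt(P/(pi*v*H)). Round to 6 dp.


w = 2*sqrt(326/(pi*287*17.8)) = 0.285045 mm


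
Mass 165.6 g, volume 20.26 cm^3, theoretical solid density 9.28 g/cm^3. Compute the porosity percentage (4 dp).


rho_part = 165.6 / 20.26 = 8.17374136 g/cm^3
Porosity = (1 - 8.17374136/9.28)*100 = 11.9209 %


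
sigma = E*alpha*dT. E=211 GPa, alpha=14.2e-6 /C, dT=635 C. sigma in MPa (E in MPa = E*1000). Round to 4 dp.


sigma = 211*1000 * 14.2e-6 * 635 = 1902.587 MPa


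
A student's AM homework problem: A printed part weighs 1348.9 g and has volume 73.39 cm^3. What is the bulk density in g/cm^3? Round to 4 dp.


rho = 1348.9 / 73.39 = 18.3799 g/cm^3


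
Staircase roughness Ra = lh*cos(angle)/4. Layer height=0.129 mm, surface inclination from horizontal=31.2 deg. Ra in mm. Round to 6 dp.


Ra = 0.129 * cos(31.2) / 4 = 0.027585 mm


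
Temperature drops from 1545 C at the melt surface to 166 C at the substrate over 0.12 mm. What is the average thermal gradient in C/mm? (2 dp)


G = (1545-166)/0.12 = 11491.67 C/mm


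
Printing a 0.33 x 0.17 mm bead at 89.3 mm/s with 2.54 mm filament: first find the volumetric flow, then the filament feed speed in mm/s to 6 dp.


Q = 0.33 * 0.17 * 89.3 = 5.00973 mm^3/s
A_fil = pi*(2.54/2)^2 = 5.06707479 mm^2
v_feed = 5.00973 / 5.06707479 = 0.988683 mm/s


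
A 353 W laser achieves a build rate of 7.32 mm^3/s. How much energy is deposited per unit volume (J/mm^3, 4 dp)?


SE = 353 / 7.32 = 48.224 J/mm^3


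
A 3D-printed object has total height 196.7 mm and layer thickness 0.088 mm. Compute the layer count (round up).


Layers = ceil(196.7/0.088) = 2236


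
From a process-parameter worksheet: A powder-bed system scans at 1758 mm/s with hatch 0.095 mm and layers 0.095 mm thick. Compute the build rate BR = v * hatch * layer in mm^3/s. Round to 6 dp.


Rate = 1758 * 0.095 * 0.095 = 15.86595 mm^3/s


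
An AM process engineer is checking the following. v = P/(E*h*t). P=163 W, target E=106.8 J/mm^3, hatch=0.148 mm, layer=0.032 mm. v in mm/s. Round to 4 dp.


v = 163 / (106.8*0.148*0.032) = 322.2587 mm/s


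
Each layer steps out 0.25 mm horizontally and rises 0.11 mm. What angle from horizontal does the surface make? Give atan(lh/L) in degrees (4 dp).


angle = atan(0.11/0.25) = 23.7495 degrees


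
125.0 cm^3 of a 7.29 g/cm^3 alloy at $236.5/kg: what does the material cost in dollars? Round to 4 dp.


Mass = 125.0*7.29/1000 = 0.91125 kg
Cost = 0.91125 * 236.5 = 215.5106 $


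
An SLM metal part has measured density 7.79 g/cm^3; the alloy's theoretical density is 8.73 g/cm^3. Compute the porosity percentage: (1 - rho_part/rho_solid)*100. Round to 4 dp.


Porosity = (1-7.79/8.73)*100 = 10.7675 %


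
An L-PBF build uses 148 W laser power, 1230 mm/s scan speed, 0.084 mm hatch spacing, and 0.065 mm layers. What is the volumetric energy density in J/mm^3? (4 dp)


E = 148 / (1230*0.084*0.065) = 22.0376 J/mm^3


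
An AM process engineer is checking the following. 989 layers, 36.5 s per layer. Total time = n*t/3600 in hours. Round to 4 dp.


t = 989 * 36.5 / 3600 = 10.0274 hrs


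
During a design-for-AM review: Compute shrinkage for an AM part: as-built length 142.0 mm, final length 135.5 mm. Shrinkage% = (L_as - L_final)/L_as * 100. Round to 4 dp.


Shrinkage = ((142.0-135.5)/142.0)*100 = 4.5775 %


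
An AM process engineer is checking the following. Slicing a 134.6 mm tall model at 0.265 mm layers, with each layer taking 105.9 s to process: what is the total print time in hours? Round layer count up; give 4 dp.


Layers = ceil(134.6/0.265) = 508
t = 508 * 105.9 / 3600 = 14.9437 hrs


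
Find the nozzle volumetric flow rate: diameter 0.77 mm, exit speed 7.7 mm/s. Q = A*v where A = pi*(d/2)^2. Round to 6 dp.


A = pi*(0.77/2)^2 = 0.46566257 mm^2
Q = 0.46566257 * 7.7 = 3.585602 mm^3/s


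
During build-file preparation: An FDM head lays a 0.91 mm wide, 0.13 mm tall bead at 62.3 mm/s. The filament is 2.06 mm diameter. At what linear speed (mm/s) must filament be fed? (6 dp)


Q = 0.91 * 0.13 * 62.3 = 7.37009 mm^3/s
A_fil = pi*(2.06/2)^2 = 3.33291565 mm^2
v_feed = 7.37009 / 3.33291565 = 2.211304 mm/s


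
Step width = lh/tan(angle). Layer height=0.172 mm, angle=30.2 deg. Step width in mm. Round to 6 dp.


step = 0.172 / tan(30.2) = 0.295526 mm


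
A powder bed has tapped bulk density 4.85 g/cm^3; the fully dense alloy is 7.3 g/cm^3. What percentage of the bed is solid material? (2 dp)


Packing = (4.85/7.3)*100 = 66.44 %


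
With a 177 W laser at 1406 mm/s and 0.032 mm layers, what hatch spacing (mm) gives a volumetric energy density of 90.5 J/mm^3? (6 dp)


h = 177 / (90.5*1406*0.032) = 0.04347 mm


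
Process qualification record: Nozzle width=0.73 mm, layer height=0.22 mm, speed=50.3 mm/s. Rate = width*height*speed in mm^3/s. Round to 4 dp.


Rate = 0.73 * 0.22 * 50.3 = 8.0782 mm^3/s


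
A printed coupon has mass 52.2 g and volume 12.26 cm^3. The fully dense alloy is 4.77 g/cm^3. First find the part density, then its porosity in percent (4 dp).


rho_part = 52.2 / 12.26 = 4.25774878 g/cm^3
Porosity = (1 - 4.25774878/4.77)*100 = 10.739 %


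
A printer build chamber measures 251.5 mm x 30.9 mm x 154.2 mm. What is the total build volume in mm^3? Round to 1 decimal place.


V = 251.5 * 30.9 * 154.2 = 1198342.2 mm^3


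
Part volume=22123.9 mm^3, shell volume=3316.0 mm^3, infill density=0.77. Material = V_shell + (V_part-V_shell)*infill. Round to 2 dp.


V_infill = (22123.9 - 3316.0) * 0.77 = 14482.08
V_total = 3316.0 + 14482.08 = 17798.08 mm^3


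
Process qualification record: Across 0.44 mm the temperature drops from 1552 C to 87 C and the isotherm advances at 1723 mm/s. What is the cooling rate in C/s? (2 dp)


G = (1552-87)/0.44 = 3329.54545455 C/mm
CR = 3329.54545455 * 1723 = 5736806.82 C/s


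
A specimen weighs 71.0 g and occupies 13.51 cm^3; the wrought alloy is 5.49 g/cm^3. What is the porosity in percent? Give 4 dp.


rho_part = 71.0 / 13.51 = 5.2553664 g/cm^3
Porosity = (1 - 5.2553664/5.49)*100 = 4.2738 %


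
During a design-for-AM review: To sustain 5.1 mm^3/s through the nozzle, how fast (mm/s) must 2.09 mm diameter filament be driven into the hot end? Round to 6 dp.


A = pi*(2.09/2)^2 = 3.430698
v = 5.1 / 3.430698 = 1.486578 mm/s


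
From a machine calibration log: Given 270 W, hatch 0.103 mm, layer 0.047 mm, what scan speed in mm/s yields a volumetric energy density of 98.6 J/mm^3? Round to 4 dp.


v = 270 / (98.6*0.103*0.047) = 565.6552 mm/s


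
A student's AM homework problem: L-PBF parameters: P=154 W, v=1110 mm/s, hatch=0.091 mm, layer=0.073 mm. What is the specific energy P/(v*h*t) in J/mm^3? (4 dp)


Build rate = 1110 * 0.091 * 0.073 = 7.37373 mm^3/s
SE = 154 / 7.37373 = 20.885 J/mm^3


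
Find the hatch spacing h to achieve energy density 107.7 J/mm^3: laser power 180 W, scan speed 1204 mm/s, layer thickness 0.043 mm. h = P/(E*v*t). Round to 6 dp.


h = 180 / (107.7*1204*0.043) = 0.032282 mm


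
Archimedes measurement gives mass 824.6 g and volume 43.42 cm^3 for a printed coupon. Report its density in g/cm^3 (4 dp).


rho = 824.6 / 43.42 = 18.9912 g/cm^3


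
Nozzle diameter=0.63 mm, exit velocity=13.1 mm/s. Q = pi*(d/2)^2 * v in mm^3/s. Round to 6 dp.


A = pi*(0.63/2)^2 = 0.31172453 mm^2
Q = 0.31172453 * 13.1 = 4.083591 mm^3/s


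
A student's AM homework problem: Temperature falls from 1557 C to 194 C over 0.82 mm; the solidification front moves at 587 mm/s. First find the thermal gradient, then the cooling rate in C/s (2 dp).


G = (1557-194)/0.82 = 1662.19512195 C/mm
CR = 1662.19512195 * 587 = 975708.54 C/s


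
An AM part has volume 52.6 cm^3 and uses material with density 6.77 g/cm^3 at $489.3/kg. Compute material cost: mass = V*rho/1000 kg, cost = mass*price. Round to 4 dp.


Mass = 52.6*6.77/1000 = 0.356102 kg
Cost = 0.356102 * 489.3 = 174.2407 $


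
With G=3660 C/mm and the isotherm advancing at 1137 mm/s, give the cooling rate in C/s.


CR = 3660 * 1137 = 4161420 C/s


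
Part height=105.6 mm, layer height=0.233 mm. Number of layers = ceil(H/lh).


Layers = ceil(105.6/0.233) = 454


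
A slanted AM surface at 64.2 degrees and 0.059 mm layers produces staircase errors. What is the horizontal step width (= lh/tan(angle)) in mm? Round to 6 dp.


step = 0.059 / tan(64.2) = 0.028522 mm


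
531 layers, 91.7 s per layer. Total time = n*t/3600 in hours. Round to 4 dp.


t = 531 * 91.7 / 3600 = 13.5258 hrs


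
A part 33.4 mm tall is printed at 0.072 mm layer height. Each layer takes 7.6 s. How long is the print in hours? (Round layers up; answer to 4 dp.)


Layers = ceil(33.4/0.072) = 464
t = 464 * 7.6 / 3600 = 0.9796 hrs


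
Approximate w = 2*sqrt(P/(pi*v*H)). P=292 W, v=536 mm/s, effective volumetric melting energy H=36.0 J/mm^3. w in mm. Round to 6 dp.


w = 2*sqrt(292/(pi*536*36.0)) = 0.138807 mm


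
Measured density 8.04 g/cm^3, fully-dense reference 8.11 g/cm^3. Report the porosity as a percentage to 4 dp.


Porosity = (1-8.04/8.11)*100 = 0.8631 %


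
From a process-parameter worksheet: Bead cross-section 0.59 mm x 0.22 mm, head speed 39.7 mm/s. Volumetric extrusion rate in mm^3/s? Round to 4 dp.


Rate = 0.59 * 0.22 * 39.7 = 5.1531 mm^3/s


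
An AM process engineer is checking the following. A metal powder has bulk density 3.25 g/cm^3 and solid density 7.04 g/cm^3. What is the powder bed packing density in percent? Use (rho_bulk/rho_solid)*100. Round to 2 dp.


Packing = (3.25/7.04)*100 = 46.16 %


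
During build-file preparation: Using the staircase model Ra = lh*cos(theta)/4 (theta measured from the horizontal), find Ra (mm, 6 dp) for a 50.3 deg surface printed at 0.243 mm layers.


Ra = 0.243 * cos(50.3) / 4 = 0.038805 mm


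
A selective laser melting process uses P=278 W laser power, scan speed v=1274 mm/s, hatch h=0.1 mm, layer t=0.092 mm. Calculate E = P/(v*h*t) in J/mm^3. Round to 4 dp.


E = 278 / (1274*0.1*0.092) = 23.7185 J/mm^3


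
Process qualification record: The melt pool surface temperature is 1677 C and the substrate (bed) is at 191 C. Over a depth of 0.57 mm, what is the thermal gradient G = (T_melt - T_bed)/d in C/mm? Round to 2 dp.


G = (1677-191)/0.57 = 2607.02 C/mm


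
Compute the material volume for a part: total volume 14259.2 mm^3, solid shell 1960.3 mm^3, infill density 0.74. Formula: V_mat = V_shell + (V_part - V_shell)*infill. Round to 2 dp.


V_infill = (14259.2 - 1960.3) * 0.74 = 9101.19
V_total = 1960.3 + 9101.19 = 11061.49 mm^3


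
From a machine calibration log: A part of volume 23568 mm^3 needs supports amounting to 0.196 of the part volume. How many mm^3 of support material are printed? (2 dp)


V_support = 23568 * 0.196 = 4619.33 mm^3


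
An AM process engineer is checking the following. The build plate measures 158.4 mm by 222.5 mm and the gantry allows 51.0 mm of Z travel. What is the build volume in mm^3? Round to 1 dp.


V = 158.4 * 222.5 * 51.0 = 1797444.0 mm^3


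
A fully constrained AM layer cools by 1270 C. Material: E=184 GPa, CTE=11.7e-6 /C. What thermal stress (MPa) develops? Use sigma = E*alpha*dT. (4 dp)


sigma = 184*1000 * 11.7e-6 * 1270 = 2734.056 MPa


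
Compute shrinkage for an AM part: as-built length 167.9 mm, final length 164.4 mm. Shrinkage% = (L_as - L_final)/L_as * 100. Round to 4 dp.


Shrinkage = ((167.9-164.4)/167.9)*100 = 2.0846 %


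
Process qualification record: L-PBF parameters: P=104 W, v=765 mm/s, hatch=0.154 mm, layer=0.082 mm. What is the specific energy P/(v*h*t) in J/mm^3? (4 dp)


Build rate = 765 * 0.154 * 0.082 = 9.66042 mm^3/s
SE = 104 / 9.66042 = 10.7656 J/mm^3


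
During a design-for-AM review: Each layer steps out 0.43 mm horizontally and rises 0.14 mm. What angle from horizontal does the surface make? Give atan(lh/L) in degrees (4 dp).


angle = atan(0.14/0.43) = 18.0343 degrees


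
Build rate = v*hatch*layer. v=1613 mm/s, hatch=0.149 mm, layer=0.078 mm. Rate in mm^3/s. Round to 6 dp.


Rate = 1613 * 0.149 * 0.078 = 18.746286 mm^3/s


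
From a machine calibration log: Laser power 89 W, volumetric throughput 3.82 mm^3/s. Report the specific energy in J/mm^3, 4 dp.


SE = 89 / 3.82 = 23.2984 J/mm^3


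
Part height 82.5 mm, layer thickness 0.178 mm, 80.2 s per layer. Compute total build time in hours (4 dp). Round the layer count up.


Layers = ceil(82.5/0.178) = 464
t = 464 * 80.2 / 3600 = 10.3369 hrs


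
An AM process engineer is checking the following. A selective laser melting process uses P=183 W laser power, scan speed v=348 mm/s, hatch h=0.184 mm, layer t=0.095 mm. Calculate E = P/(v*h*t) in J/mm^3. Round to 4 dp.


E = 183 / (348*0.184*0.095) = 30.0836 J/mm^3


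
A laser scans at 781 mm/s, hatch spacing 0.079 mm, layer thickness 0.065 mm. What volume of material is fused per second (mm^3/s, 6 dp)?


Rate = 781 * 0.079 * 0.065 = 4.010435 mm^3/s


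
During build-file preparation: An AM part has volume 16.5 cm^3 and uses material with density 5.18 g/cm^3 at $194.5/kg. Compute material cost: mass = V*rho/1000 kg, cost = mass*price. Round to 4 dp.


Mass = 16.5*5.18/1000 = 0.08547 kg
Cost = 0.08547 * 194.5 = 16.6239 $


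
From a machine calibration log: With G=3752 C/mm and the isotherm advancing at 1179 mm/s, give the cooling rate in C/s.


CR = 3752 * 1179 = 4423608 C/s


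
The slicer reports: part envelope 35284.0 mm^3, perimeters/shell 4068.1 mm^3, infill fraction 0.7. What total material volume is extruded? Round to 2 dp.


V_infill = (35284.0 - 4068.1) * 0.7 = 21851.13
V_total = 4068.1 + 21851.13 = 25919.23 mm^3


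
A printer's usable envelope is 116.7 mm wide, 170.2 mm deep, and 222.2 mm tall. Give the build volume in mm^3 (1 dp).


V = 116.7 * 170.2 * 222.2 = 4413411.9 mm^3


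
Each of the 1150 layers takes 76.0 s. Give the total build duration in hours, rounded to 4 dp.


t = 1150 * 76.0 / 3600 = 24.2778 hrs


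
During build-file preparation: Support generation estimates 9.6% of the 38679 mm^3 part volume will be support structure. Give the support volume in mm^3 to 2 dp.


V_support = 38679 * 0.096 = 3713.18 mm^3


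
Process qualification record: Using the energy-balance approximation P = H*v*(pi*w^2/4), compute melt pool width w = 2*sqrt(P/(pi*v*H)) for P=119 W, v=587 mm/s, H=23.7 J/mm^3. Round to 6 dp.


w = 2*sqrt(119/(pi*587*23.7)) = 0.10436 mm


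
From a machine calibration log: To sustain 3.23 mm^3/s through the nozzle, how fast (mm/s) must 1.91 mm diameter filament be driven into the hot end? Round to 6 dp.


A = pi*(1.91/2)^2 = 2.865211
v = 3.23 / 2.865211 = 1.127317 mm/s


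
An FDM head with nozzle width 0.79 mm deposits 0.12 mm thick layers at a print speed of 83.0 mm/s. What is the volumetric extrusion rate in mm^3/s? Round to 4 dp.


Rate = 0.79 * 0.12 * 83.0 = 7.8684 mm^3/s


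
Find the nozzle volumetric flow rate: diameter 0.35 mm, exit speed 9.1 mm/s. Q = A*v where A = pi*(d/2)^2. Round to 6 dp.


A = pi*(0.35/2)^2 = 0.09621128 mm^2
Q = 0.09621128 * 9.1 = 0.875523 mm^3/s


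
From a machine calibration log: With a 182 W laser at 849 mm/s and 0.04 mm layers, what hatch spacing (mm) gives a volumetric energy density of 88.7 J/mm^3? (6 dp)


h = 182 / (88.7*849*0.04) = 0.06042 mm


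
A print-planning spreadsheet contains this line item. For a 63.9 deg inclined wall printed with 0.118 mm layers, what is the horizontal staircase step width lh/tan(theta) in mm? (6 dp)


step = 0.118 / tan(63.9) = 0.057808 mm


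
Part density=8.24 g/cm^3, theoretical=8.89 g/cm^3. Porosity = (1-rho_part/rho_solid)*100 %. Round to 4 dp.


Porosity = (1-8.24/8.89)*100 = 7.3116 %


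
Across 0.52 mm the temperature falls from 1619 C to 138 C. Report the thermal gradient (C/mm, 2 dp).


G = (1619-138)/0.52 = 2848.08 C/mm


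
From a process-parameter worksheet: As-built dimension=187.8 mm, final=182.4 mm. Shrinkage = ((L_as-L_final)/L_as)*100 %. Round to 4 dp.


Shrinkage = ((187.8-182.4)/187.8)*100 = 2.8754 %


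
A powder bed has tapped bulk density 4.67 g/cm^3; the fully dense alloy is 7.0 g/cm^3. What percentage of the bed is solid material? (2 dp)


Packing = (4.67/7.0)*100 = 66.71 %


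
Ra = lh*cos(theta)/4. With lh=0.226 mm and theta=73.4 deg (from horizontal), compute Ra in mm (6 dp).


Ra = 0.226 * cos(73.4) / 4 = 0.016141 mm


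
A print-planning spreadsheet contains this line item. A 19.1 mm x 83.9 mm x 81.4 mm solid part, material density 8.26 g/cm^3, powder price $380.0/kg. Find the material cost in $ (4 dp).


V = 19.1 * 83.9 * 81.4 = 130442.686 mm^3 = 130.442686 cm^3
Mass = 130.442686 * 8.26 / 1000 = 1.07745659 kg
Cost = 1.07745659 * 380.0 = 409.4335 $


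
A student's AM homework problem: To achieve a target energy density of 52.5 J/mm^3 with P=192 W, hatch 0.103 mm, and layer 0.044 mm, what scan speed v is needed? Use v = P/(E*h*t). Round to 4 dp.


v = 192 / (52.5*0.103*0.044) = 806.96 mm/s


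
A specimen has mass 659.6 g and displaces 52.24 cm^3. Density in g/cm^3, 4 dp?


rho = 659.6 / 52.24 = 12.6263 g/cm^3


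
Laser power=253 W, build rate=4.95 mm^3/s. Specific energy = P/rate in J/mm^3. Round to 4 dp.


SE = 253 / 4.95 = 51.1111 J/mm^3


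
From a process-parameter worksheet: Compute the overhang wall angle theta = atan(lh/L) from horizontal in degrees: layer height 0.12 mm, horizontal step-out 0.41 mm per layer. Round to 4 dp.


angle = atan(0.12/0.41) = 16.3139 degrees


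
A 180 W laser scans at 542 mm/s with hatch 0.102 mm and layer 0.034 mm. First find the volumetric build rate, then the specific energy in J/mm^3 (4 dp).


Build rate = 542 * 0.102 * 0.034 = 1.879656 mm^3/s
SE = 180 / 1.879656 = 95.7622 J/mm^3


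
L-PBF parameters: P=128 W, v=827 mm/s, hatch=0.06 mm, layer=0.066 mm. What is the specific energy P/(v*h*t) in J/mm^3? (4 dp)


Build rate = 827 * 0.06 * 0.066 = 3.27492 mm^3/s
SE = 128 / 3.27492 = 39.0849 J/mm^3


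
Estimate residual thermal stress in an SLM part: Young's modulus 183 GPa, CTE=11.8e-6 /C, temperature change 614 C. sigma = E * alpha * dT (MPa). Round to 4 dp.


sigma = 183*1000 * 11.8e-6 * 614 = 1325.8716 MPa


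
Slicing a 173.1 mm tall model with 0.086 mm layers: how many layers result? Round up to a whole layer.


Layers = ceil(173.1/0.086) = 2013


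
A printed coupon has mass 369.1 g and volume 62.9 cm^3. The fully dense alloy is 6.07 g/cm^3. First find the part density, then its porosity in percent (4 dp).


rho_part = 369.1 / 62.9 = 5.86804452 g/cm^3
Porosity = (1 - 5.86804452/6.07)*100 = 3.3271 %


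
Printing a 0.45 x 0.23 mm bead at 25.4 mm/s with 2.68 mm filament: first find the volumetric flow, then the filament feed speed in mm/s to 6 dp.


Q = 0.45 * 0.23 * 25.4 = 2.6289 mm^3/s
A_fil = pi*(2.68/2)^2 = 5.64104377 mm^2
v_feed = 2.6289 / 5.64104377 = 0.466031 mm/s


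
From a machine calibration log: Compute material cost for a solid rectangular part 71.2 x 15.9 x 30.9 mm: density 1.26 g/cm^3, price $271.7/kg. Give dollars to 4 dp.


V = 71.2 * 15.9 * 30.9 = 34981.272 mm^3 = 34.981272 cm^3
Mass = 34.981272 * 1.26 / 1000 = 0.0440764 kg
Cost = 0.0440764 * 271.7 = 11.9756 $


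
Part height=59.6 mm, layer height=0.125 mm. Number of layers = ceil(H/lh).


Layers = ceil(59.6/0.125) = 477


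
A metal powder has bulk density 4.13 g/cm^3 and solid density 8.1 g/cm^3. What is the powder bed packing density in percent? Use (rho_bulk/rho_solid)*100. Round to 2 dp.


Packing = (4.13/8.1)*100 = 50.99 %


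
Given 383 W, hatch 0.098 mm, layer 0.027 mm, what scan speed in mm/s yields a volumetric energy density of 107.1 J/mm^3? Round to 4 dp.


v = 383 / (107.1*0.098*0.027) = 1351.5106 mm/s


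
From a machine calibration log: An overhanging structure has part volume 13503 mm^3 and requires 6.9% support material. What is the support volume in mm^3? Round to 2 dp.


V_support = 13503 * 0.069 = 931.71 mm^3


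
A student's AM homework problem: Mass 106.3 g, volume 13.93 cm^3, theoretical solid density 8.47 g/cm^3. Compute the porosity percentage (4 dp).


rho_part = 106.3 / 13.93 = 7.6310122 g/cm^3
Porosity = (1 - 7.6310122/8.47)*100 = 9.9054 %


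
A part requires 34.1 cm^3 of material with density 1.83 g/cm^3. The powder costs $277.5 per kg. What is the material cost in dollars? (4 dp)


Mass = 34.1*1.83/1000 = 0.062403 kg
Cost = 0.062403 * 277.5 = 17.3168 $


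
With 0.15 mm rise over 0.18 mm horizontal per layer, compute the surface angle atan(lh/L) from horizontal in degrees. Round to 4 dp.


angle = atan(0.15/0.18) = 39.8056 degrees


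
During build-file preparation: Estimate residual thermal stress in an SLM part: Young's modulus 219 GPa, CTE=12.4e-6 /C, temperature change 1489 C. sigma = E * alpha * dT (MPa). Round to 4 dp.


sigma = 219*1000 * 12.4e-6 * 1489 = 4043.5284 MPa


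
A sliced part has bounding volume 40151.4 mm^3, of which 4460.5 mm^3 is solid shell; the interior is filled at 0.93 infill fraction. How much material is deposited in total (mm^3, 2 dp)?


V_infill = (40151.4 - 4460.5) * 0.93 = 33192.54
V_total = 4460.5 + 33192.54 = 37653.04 mm^3


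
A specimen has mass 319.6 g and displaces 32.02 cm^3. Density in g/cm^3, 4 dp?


rho = 319.6 / 32.02 = 9.9813 g/cm^3


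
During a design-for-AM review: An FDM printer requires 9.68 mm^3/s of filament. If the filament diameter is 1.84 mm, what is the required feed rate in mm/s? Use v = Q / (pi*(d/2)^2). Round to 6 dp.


A = pi*(1.84/2)^2 = 2.659044
v = 9.68 / 2.659044 = 3.640406 mm/s


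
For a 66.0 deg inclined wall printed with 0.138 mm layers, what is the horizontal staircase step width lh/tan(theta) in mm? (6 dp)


step = 0.138 / tan(66.0) = 0.061442 mm


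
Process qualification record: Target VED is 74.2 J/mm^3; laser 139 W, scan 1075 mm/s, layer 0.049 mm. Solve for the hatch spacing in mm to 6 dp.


h = 139 / (74.2*1075*0.049) = 0.035564 mm


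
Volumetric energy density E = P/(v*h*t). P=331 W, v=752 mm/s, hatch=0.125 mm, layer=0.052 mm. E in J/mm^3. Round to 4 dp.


E = 331 / (752*0.125*0.052) = 67.7169 J/mm^3


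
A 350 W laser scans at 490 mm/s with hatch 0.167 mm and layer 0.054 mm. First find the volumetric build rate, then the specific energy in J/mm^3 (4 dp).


Build rate = 490 * 0.167 * 0.054 = 4.41882 mm^3/s
SE = 350 / 4.41882 = 79.2067 J/mm^3


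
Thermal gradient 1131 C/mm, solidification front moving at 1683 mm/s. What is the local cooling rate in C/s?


CR = 1131 * 1683 = 1903473 C/s


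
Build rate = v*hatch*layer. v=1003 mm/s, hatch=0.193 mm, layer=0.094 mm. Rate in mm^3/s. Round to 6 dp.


Rate = 1003 * 0.193 * 0.094 = 18.196426 mm^3/s


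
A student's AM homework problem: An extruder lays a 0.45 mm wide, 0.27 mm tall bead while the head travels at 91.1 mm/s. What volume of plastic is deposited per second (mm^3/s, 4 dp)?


Rate = 0.45 * 0.27 * 91.1 = 11.0687 mm^3/s


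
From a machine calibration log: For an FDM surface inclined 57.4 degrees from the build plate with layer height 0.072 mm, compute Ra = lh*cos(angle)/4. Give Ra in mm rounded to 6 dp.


Ra = 0.072 * cos(57.4) / 4 = 0.009698 mm


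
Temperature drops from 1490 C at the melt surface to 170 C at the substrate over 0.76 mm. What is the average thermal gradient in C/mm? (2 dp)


G = (1490-170)/0.76 = 1736.84 C/mm


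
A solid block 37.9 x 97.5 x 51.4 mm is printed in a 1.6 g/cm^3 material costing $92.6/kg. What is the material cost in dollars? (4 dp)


V = 37.9 * 97.5 * 51.4 = 189935.85 mm^3 = 189.93585 cm^3
Mass = 189.93585 * 1.6 / 1000 = 0.30389736 kg
Cost = 0.30389736 * 92.6 = 28.1409 $


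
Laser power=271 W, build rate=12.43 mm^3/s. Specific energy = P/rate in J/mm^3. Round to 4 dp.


SE = 271 / 12.43 = 21.8021 J/mm^3


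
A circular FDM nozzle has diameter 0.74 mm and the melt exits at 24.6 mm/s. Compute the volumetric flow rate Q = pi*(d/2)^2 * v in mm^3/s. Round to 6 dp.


A = pi*(0.74/2)^2 = 0.43008403 mm^2
Q = 0.43008403 * 24.6 = 10.580067 mm^3/s


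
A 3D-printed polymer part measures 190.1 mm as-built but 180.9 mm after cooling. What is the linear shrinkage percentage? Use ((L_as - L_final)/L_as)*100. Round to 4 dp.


Shrinkage = ((190.1-180.9)/190.1)*100 = 4.8396 %


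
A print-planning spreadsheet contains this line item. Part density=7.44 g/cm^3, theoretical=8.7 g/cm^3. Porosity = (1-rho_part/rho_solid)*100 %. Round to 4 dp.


Porosity = (1-7.44/8.7)*100 = 14.4828 %


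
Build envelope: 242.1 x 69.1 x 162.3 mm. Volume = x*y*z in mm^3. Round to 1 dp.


V = 242.1 * 69.1 * 162.3 = 2715134.6 mm^3


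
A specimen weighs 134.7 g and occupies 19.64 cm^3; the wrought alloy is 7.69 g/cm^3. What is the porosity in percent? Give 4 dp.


rho_part = 134.7 / 19.64 = 6.85845214 g/cm^3
Porosity = (1 - 6.85845214/7.69)*100 = 10.8134 %


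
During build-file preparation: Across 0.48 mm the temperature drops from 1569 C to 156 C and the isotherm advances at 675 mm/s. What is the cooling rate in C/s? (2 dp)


G = (1569-156)/0.48 = 2943.75 C/mm
CR = 2943.75 * 675 = 1987031.25 C/s


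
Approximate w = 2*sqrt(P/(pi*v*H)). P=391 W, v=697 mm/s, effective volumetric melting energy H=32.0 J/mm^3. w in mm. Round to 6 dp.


w = 2*sqrt(391/(pi*697*32.0)) = 0.149401 mm


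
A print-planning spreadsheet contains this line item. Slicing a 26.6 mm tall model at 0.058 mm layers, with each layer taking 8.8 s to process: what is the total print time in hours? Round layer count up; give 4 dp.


Layers = ceil(26.6/0.058) = 459
t = 459 * 8.8 / 3600 = 1.122 hrs


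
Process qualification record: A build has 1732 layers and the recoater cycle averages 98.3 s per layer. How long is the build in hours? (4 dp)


t = 1732 * 98.3 / 3600 = 47.2932 hrs


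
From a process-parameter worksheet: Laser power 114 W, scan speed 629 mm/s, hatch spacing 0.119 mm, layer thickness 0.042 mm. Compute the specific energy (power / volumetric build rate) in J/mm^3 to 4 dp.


Build rate = 629 * 0.119 * 0.042 = 3.143742 mm^3/s
SE = 114 / 3.143742 = 36.2625 J/mm^3


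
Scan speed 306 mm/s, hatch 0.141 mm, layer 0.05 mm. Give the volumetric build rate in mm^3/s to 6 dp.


Rate = 306 * 0.141 * 0.05 = 2.1573 mm^3/s


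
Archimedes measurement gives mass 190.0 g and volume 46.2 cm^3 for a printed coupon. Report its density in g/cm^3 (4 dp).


rho = 190.0 / 46.2 = 4.1126 g/cm^3


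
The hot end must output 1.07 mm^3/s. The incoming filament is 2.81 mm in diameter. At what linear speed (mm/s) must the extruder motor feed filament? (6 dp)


A = pi*(2.81/2)^2 = 6.201582
v = 1.07 / 6.201582 = 0.172537 mm/s


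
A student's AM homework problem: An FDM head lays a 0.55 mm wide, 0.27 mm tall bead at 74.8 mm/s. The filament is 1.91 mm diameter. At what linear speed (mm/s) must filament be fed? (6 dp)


Q = 0.55 * 0.27 * 74.8 = 11.1078 mm^3/s
A_fil = pi*(1.91/2)^2 = 2.86521104 mm^2
v_feed = 11.1078 / 2.86521104 = 3.876782 mm/s


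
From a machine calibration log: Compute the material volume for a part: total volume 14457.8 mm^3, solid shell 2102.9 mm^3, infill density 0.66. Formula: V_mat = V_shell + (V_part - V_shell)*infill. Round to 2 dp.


V_infill = (14457.8 - 2102.9) * 0.66 = 8154.23
V_total = 2102.9 + 8154.23 = 10257.13 mm^3


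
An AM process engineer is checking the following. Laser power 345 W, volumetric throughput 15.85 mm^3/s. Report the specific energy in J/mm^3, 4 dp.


SE = 345 / 15.85 = 21.7666 J/mm^3


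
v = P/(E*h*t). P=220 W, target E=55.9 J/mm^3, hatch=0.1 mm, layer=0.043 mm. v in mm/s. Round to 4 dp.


v = 220 / (55.9*0.1*0.043) = 915.2556 mm/s


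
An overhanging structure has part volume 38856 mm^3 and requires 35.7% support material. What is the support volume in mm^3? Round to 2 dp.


V_support = 38856 * 0.357 = 13871.59 mm^3


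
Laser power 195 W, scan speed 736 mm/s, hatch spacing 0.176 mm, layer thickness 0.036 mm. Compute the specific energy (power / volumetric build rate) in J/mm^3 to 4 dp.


Build rate = 736 * 0.176 * 0.036 = 4.663296 mm^3/s
SE = 195 / 4.663296 = 41.8159 J/mm^3


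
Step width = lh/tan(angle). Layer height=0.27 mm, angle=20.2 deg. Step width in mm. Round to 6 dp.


step = 0.27 / tan(20.2) = 0.733839 mm


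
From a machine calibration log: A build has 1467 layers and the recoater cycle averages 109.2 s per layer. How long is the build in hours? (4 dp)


t = 1467 * 109.2 / 3600 = 44.499 hrs


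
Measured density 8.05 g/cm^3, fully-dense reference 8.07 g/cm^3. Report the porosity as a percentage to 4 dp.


Porosity = (1-8.05/8.07)*100 = 0.2478 %


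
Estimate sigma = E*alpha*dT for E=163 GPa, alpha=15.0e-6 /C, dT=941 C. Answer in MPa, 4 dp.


sigma = 163*1000 * 15.0e-6 * 941 = 2300.745 MPa


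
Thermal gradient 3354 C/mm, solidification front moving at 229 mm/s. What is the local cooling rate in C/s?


CR = 3354 * 229 = 768066 C/s


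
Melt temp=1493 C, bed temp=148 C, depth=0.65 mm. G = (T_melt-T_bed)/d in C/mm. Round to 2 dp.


G = (1493-148)/0.65 = 2069.23 C/mm


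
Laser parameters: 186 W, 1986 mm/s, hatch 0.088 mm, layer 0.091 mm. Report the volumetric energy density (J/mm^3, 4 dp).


E = 186 / (1986*0.088*0.091) = 11.6953 J/mm^3


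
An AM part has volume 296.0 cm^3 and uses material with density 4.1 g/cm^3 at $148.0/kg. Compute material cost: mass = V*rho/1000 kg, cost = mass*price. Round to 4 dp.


Mass = 296.0*4.1/1000 = 1.2136 kg
Cost = 1.2136 * 148.0 = 179.6128 $


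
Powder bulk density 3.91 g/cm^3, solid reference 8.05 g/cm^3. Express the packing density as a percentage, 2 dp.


Packing = (3.91/8.05)*100 = 48.57 %


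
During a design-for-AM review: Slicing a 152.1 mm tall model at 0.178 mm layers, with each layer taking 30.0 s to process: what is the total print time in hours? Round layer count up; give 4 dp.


Layers = ceil(152.1/0.178) = 855
t = 855 * 30.0 / 3600 = 7.125 hrs


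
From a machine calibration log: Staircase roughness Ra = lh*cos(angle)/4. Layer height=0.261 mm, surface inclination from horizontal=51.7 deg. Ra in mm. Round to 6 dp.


Ra = 0.261 * cos(51.7) / 4 = 0.040441 mm


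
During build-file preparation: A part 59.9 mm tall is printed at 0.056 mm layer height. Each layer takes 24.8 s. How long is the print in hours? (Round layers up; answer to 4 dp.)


Layers = ceil(59.9/0.056) = 1070
t = 1070 * 24.8 / 3600 = 7.3711 hrs


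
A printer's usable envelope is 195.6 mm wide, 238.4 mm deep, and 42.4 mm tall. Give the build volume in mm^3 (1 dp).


V = 195.6 * 238.4 * 42.4 = 1977156.1 mm^3


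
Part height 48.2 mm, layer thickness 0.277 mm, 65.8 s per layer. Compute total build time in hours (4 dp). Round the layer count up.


Layers = ceil(48.2/0.277) = 175
t = 175 * 65.8 / 3600 = 3.1986 hrs


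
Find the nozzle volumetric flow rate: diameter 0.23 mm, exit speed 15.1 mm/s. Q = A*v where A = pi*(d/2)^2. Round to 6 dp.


A = pi*(0.23/2)^2 = 0.04154756 mm^2
Q = 0.04154756 * 15.1 = 0.627368 mm^3/s


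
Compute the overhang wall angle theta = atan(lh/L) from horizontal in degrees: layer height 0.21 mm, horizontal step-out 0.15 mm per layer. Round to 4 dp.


angle = atan(0.21/0.15) = 54.4623 degrees


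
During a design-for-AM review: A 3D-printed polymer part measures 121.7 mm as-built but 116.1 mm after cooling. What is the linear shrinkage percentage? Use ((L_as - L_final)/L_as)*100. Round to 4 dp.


Shrinkage = ((121.7-116.1)/121.7)*100 = 4.6015 %


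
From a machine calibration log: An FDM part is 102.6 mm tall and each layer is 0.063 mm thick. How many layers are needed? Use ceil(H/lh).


Layers = ceil(102.6/0.063) = 1629


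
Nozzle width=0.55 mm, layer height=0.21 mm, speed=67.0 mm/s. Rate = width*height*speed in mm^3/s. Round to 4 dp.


Rate = 0.55 * 0.21 * 67.0 = 7.7385 mm^3/s


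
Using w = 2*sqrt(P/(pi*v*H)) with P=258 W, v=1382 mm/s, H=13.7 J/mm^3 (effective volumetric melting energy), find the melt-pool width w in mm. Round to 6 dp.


w = 2*sqrt(258/(pi*1382*13.7)) = 0.13172 mm


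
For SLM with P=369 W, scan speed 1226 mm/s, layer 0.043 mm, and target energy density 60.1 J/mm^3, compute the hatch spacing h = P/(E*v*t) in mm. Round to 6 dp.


h = 369 / (60.1*1226*0.043) = 0.116464 mm


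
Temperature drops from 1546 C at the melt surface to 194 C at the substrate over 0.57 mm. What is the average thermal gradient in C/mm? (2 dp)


G = (1546-194)/0.57 = 2371.93 C/mm


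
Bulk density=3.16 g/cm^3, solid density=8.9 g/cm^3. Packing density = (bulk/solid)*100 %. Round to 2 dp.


Packing = (3.16/8.9)*100 = 35.51 %


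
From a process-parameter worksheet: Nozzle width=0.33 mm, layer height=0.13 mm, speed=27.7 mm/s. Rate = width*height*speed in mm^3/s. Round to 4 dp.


Rate = 0.33 * 0.13 * 27.7 = 1.1883 mm^3/s


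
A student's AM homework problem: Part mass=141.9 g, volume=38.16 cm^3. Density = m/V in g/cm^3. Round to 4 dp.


rho = 141.9 / 38.16 = 3.7186 g/cm^3


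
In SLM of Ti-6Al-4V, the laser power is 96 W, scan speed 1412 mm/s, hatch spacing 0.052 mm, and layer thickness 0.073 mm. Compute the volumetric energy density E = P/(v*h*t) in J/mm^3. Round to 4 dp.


E = 96 / (1412*0.052*0.073) = 17.9106 J/mm^3


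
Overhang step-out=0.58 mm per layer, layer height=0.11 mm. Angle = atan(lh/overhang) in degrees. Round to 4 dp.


angle = atan(0.11/0.58) = 10.7389 degrees


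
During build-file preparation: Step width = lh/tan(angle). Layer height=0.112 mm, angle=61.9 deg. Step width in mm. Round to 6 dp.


step = 0.112 / tan(61.9) = 0.059802 mm


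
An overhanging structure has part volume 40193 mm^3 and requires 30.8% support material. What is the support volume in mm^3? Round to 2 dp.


V_support = 40193 * 0.308 = 12379.44 mm^3


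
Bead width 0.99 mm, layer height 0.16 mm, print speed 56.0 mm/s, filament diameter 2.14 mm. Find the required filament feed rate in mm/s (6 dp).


Q = 0.99 * 0.16 * 56.0 = 8.8704 mm^3/s
A_fil = pi*(2.14/2)^2 = 3.59680943 mm^2
v_feed = 8.8704 / 3.59680943 = 2.466186 mm/s


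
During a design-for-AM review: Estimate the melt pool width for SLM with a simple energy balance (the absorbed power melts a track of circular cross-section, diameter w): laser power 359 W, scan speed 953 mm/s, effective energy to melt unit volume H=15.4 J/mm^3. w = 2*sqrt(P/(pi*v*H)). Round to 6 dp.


w = 2*sqrt(359/(pi*953*15.4)) = 0.17648 mm


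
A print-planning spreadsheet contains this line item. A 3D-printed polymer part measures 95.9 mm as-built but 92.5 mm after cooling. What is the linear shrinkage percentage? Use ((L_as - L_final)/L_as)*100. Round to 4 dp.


Shrinkage = ((95.9-92.5)/95.9)*100 = 3.5454 %


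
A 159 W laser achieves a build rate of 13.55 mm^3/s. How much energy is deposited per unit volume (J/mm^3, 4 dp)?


SE = 159 / 13.55 = 11.7343 J/mm^3


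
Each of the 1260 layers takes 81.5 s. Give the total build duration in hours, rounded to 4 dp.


t = 1260 * 81.5 / 3600 = 28.525 hrs


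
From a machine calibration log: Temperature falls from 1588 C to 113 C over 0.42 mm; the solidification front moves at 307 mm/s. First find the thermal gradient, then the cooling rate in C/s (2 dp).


G = (1588-113)/0.42 = 3511.9047619 C/mm
CR = 3511.9047619 * 307 = 1078154.76 C/s


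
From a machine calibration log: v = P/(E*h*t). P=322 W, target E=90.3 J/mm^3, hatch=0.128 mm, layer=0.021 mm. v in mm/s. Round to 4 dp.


v = 322 / (90.3*0.128*0.021) = 1326.5965 mm/s


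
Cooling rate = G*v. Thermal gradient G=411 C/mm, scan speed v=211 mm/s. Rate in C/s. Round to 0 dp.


CR = 411 * 211 = 86721 C/s


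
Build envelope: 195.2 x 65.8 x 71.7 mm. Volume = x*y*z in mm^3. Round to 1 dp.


V = 195.2 * 65.8 * 71.7 = 920926.3 mm^3


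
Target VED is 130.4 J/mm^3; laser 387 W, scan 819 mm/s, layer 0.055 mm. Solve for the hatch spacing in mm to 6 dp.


h = 387 / (130.4*819*0.055) = 0.065885 mm


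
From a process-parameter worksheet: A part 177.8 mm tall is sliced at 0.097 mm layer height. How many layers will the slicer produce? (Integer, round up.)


Layers = ceil(177.8/0.097) = 1833


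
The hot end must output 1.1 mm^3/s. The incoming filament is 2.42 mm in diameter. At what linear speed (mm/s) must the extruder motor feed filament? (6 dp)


A = pi*(2.42/2)^2 = 4.599606
v = 1.1 / 4.599606 = 0.239151 mm/s


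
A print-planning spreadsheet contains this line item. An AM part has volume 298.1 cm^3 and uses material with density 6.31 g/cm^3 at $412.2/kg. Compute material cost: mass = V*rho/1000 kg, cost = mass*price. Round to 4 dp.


Mass = 298.1*6.31/1000 = 1.881011 kg
Cost = 1.881011 * 412.2 = 775.3527 $


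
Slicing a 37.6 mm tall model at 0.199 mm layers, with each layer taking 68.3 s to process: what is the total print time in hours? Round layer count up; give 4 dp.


Layers = ceil(37.6/0.199) = 189
t = 189 * 68.3 / 3600 = 3.5858 hrs
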